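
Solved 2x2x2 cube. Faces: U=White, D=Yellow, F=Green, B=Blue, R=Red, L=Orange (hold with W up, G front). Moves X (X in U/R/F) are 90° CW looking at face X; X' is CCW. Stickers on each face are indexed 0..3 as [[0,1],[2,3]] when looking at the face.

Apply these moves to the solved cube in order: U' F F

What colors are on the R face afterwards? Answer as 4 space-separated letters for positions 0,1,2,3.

After move 1 (U'): U=WWWW F=OOGG R=GGRR B=RRBB L=BBOO
After move 2 (F): F=GOGO U=WWOB R=WGWR D=RGYY L=BYOY
After move 3 (F): F=GGOO U=WWYY R=OGBR D=WWYY L=BROG
Query: R face = OGBR

Answer: O G B R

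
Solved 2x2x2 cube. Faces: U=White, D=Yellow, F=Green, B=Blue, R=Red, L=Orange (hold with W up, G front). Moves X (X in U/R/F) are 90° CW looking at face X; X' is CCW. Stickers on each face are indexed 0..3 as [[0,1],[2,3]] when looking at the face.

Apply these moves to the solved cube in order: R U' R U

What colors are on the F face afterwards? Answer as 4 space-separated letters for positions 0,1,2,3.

After move 1 (R): R=RRRR U=WGWG F=GYGY D=YBYB B=WBWB
After move 2 (U'): U=GGWW F=OOGY R=GYRR B=RRWB L=WBOO
After move 3 (R): R=RGRY U=GOWY F=OBGB D=YWYR B=WRGB
After move 4 (U): U=WGYO F=RGGB R=WRRY B=WBGB L=OBOO
Query: F face = RGGB

Answer: R G G B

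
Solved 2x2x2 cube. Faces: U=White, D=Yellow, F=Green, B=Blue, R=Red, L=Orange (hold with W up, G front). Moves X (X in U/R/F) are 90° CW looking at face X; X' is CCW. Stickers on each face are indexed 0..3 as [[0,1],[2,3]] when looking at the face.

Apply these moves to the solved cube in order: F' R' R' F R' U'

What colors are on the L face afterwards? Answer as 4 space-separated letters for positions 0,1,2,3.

Answer: R B O W

Derivation:
After move 1 (F'): F=GGGG U=WWRR R=YRYR D=OOYY L=OWOW
After move 2 (R'): R=RRYY U=WBRB F=GWGR D=OGYG B=YBOB
After move 3 (R'): R=RYRY U=WORY F=GBGB D=OWYR B=GBGB
After move 4 (F): F=GGBB U=WOWW R=RYYY D=RRYR L=OOOW
After move 5 (R'): R=YYRY U=WGWG F=GOBW D=RGYB B=RBRB
After move 6 (U'): U=GGWW F=OOBW R=GORY B=YYRB L=RBOW
Query: L face = RBOW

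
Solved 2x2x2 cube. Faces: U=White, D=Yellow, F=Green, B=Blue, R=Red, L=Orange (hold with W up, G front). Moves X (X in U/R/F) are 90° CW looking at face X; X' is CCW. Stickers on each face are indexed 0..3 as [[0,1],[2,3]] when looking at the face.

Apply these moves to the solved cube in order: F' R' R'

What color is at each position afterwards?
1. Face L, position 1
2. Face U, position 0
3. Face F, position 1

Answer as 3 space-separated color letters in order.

After move 1 (F'): F=GGGG U=WWRR R=YRYR D=OOYY L=OWOW
After move 2 (R'): R=RRYY U=WBRB F=GWGR D=OGYG B=YBOB
After move 3 (R'): R=RYRY U=WORY F=GBGB D=OWYR B=GBGB
Query 1: L[1] = W
Query 2: U[0] = W
Query 3: F[1] = B

Answer: W W B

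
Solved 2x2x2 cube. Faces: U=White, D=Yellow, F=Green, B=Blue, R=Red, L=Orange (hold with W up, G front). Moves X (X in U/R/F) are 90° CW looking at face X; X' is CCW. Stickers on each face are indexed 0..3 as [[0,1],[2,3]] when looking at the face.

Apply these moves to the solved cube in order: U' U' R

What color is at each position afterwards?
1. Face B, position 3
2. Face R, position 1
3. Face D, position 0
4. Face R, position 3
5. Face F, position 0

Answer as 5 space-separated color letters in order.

After move 1 (U'): U=WWWW F=OOGG R=GGRR B=RRBB L=BBOO
After move 2 (U'): U=WWWW F=BBGG R=OORR B=GGBB L=RROO
After move 3 (R): R=RORO U=WBWG F=BYGY D=YBYG B=WGWB
Query 1: B[3] = B
Query 2: R[1] = O
Query 3: D[0] = Y
Query 4: R[3] = O
Query 5: F[0] = B

Answer: B O Y O B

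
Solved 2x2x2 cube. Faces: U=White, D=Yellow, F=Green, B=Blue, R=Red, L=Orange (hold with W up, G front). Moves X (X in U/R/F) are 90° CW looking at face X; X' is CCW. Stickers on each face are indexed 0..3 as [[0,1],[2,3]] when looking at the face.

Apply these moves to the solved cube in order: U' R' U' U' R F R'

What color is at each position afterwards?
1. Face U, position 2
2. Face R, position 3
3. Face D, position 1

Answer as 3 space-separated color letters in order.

Answer: O W Y

Derivation:
After move 1 (U'): U=WWWW F=OOGG R=GGRR B=RRBB L=BBOO
After move 2 (R'): R=GRGR U=WBWR F=OWGW D=YOYG B=YRYB
After move 3 (U'): U=BRWW F=BBGW R=OWGR B=GRYB L=YROO
After move 4 (U'): U=RWBW F=YRGW R=BBGR B=OWYB L=GROO
After move 5 (R): R=GBRB U=RRBW F=YOGG D=YYYO B=WWWB
After move 6 (F): F=GYGO U=RROR R=BBWB D=RGYO L=GYOY
After move 7 (R'): R=BBBW U=RWOW F=GRGR D=RYYO B=OWGB
Query 1: U[2] = O
Query 2: R[3] = W
Query 3: D[1] = Y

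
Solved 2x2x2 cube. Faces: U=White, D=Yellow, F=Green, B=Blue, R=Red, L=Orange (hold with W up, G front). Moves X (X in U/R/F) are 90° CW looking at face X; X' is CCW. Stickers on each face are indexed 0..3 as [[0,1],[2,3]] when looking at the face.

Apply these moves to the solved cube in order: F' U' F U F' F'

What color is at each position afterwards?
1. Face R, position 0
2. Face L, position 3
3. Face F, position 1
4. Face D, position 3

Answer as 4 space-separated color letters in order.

After move 1 (F'): F=GGGG U=WWRR R=YRYR D=OOYY L=OWOW
After move 2 (U'): U=WRWR F=OWGG R=GGYR B=YRBB L=BBOW
After move 3 (F): F=GOGW U=WRWB R=WGRR D=YGYY L=BOOO
After move 4 (U): U=WWBR F=WGGW R=YRRR B=BOBB L=GOOO
After move 5 (F'): F=GWWG U=WWYR R=GRYR D=OOYY L=GROB
After move 6 (F'): F=WGGW U=WWGY R=OROR D=RBYY L=GROY
Query 1: R[0] = O
Query 2: L[3] = Y
Query 3: F[1] = G
Query 4: D[3] = Y

Answer: O Y G Y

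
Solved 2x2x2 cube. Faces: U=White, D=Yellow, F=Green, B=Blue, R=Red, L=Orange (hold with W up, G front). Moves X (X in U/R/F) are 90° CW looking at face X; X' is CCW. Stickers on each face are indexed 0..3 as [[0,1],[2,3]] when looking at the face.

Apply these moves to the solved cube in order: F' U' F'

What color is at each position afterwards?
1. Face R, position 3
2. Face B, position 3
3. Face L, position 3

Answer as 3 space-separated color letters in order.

After move 1 (F'): F=GGGG U=WWRR R=YRYR D=OOYY L=OWOW
After move 2 (U'): U=WRWR F=OWGG R=GGYR B=YRBB L=BBOW
After move 3 (F'): F=WGOG U=WRGY R=OGOR D=BWYY L=BROW
Query 1: R[3] = R
Query 2: B[3] = B
Query 3: L[3] = W

Answer: R B W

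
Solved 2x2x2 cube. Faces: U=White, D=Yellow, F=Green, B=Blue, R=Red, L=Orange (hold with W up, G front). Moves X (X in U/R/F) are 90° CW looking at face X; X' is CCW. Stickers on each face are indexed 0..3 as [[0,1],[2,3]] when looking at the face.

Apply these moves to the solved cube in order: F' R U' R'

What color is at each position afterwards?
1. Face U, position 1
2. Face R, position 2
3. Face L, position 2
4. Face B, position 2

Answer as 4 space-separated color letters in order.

After move 1 (F'): F=GGGG U=WWRR R=YRYR D=OOYY L=OWOW
After move 2 (R): R=YYRR U=WGRG F=GOGY D=OBYB B=RBWB
After move 3 (U'): U=GGWR F=OWGY R=GORR B=YYWB L=RBOW
After move 4 (R'): R=ORGR U=GWWY F=OGGR D=OWYY B=BYBB
Query 1: U[1] = W
Query 2: R[2] = G
Query 3: L[2] = O
Query 4: B[2] = B

Answer: W G O B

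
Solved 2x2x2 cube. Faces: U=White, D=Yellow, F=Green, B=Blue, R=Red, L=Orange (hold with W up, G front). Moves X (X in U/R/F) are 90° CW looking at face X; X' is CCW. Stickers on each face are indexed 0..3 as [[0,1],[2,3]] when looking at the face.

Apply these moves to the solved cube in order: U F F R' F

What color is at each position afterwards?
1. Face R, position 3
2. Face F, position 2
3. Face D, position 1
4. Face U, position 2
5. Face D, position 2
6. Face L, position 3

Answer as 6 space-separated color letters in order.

Answer: G Y B B Y G

Derivation:
After move 1 (U): U=WWWW F=RRGG R=BBRR B=OOBB L=GGOO
After move 2 (F): F=GRGR U=WWOG R=WBWR D=RBYY L=GYOY
After move 3 (F): F=GGRR U=WWYY R=OBGR D=WWYY L=GROB
After move 4 (R'): R=BROG U=WBYO F=GWRY D=WGYR B=YOWB
After move 5 (F): F=RGYW U=WBBR R=YROG D=OBYR L=GWOG
Query 1: R[3] = G
Query 2: F[2] = Y
Query 3: D[1] = B
Query 4: U[2] = B
Query 5: D[2] = Y
Query 6: L[3] = G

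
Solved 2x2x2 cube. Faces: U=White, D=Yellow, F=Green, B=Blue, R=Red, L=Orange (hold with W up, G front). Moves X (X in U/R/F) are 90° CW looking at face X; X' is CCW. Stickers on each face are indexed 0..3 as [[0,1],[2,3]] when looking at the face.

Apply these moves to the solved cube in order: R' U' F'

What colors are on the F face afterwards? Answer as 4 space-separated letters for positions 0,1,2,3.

Answer: O W O G

Derivation:
After move 1 (R'): R=RRRR U=WBWB F=GWGW D=YGYG B=YBYB
After move 2 (U'): U=BBWW F=OOGW R=GWRR B=RRYB L=YBOO
After move 3 (F'): F=OWOG U=BBGR R=GWYR D=BOYG L=YWOW
Query: F face = OWOG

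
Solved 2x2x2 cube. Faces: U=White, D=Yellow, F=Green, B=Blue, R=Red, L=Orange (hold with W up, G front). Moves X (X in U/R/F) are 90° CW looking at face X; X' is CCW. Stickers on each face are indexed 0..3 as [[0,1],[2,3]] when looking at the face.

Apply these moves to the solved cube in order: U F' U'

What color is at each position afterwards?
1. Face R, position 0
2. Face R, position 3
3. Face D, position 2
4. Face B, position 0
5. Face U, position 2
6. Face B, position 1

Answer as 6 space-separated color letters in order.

Answer: R R Y Y W B

Derivation:
After move 1 (U): U=WWWW F=RRGG R=BBRR B=OOBB L=GGOO
After move 2 (F'): F=RGRG U=WWBR R=YBYR D=GOYY L=GWOW
After move 3 (U'): U=WRWB F=GWRG R=RGYR B=YBBB L=OOOW
Query 1: R[0] = R
Query 2: R[3] = R
Query 3: D[2] = Y
Query 4: B[0] = Y
Query 5: U[2] = W
Query 6: B[1] = B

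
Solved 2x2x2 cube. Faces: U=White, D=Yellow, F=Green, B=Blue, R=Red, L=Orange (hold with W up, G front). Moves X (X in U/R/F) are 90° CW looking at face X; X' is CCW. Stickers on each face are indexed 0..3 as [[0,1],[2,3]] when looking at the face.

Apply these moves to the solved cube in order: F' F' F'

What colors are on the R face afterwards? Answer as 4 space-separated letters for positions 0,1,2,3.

After move 1 (F'): F=GGGG U=WWRR R=YRYR D=OOYY L=OWOW
After move 2 (F'): F=GGGG U=WWYY R=OROR D=WWYY L=OROR
After move 3 (F'): F=GGGG U=WWOO R=WRWR D=RRYY L=OYOY
Query: R face = WRWR

Answer: W R W R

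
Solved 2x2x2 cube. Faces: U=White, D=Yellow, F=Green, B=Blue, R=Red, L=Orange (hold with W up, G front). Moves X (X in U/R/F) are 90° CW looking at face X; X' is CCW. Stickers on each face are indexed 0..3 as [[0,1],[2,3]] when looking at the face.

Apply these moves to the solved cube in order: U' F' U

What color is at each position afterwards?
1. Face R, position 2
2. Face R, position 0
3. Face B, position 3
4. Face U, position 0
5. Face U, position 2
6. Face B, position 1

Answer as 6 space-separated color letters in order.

Answer: Y R B G R W

Derivation:
After move 1 (U'): U=WWWW F=OOGG R=GGRR B=RRBB L=BBOO
After move 2 (F'): F=OGOG U=WWGR R=YGYR D=BOYY L=BWOW
After move 3 (U): U=GWRW F=YGOG R=RRYR B=BWBB L=OGOW
Query 1: R[2] = Y
Query 2: R[0] = R
Query 3: B[3] = B
Query 4: U[0] = G
Query 5: U[2] = R
Query 6: B[1] = W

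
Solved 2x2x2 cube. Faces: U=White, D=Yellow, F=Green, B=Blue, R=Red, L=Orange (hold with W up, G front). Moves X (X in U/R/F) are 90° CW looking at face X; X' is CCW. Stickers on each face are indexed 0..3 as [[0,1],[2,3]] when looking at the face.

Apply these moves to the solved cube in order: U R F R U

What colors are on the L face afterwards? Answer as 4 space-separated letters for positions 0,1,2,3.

After move 1 (U): U=WWWW F=RRGG R=BBRR B=OOBB L=GGOO
After move 2 (R): R=RBRB U=WRWG F=RYGY D=YBYO B=WOWB
After move 3 (F): F=GRYY U=WROG R=WBGB D=RRYO L=GYOB
After move 4 (R): R=GWBB U=WROY F=GRYO D=RWYW B=GORB
After move 5 (U): U=OWYR F=GWYO R=GOBB B=GYRB L=GROB
Query: L face = GROB

Answer: G R O B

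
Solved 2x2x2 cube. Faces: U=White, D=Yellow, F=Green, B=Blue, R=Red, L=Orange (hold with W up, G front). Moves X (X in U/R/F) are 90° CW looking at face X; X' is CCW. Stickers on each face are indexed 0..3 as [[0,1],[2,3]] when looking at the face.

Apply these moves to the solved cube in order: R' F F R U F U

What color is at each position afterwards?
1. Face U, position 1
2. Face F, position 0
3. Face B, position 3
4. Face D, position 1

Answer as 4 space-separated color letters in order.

Answer: G G B Y

Derivation:
After move 1 (R'): R=RRRR U=WBWB F=GWGW D=YGYG B=YBYB
After move 2 (F): F=GGWW U=WBOO R=WRBR D=RRYG L=OYOG
After move 3 (F): F=WGWG U=WBGY R=OROR D=BWYG L=OROR
After move 4 (R): R=OORR U=WGGG F=WWWG D=BYYY B=YBBB
After move 5 (U): U=GWGG F=OOWG R=YBRR B=ORBB L=WWOR
After move 6 (F): F=WOGO U=GWRW R=GBGR D=RYYY L=WBOY
After move 7 (U): U=RGWW F=GBGO R=ORGR B=WBBB L=WOOY
Query 1: U[1] = G
Query 2: F[0] = G
Query 3: B[3] = B
Query 4: D[1] = Y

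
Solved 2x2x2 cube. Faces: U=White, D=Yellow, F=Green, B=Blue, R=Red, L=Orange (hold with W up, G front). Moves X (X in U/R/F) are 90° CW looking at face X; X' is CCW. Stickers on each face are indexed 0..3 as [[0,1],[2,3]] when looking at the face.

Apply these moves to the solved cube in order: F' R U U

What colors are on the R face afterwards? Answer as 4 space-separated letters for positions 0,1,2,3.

Answer: O W R R

Derivation:
After move 1 (F'): F=GGGG U=WWRR R=YRYR D=OOYY L=OWOW
After move 2 (R): R=YYRR U=WGRG F=GOGY D=OBYB B=RBWB
After move 3 (U): U=RWGG F=YYGY R=RBRR B=OWWB L=GOOW
After move 4 (U): U=GRGW F=RBGY R=OWRR B=GOWB L=YYOW
Query: R face = OWRR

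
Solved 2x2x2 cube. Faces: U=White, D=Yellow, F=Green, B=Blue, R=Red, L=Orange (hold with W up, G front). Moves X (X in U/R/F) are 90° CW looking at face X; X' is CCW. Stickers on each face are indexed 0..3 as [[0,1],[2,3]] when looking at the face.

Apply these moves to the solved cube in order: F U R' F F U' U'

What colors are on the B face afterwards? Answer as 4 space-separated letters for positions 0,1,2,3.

Answer: W G R B

Derivation:
After move 1 (F): F=GGGG U=WWOO R=WRWR D=RRYY L=OYOY
After move 2 (U): U=OWOW F=WRGG R=BBWR B=OYBB L=GGOY
After move 3 (R'): R=BRBW U=OBOO F=WWGW D=RRYG B=YYRB
After move 4 (F): F=GWWW U=OBYG R=OROW D=BBYG L=GROR
After move 5 (F): F=WGWW U=OBRR R=YRGW D=OOYG L=GBOB
After move 6 (U'): U=BROR F=GBWW R=WGGW B=YRRB L=YYOB
After move 7 (U'): U=RRBO F=YYWW R=GBGW B=WGRB L=YROB
Query: B face = WGRB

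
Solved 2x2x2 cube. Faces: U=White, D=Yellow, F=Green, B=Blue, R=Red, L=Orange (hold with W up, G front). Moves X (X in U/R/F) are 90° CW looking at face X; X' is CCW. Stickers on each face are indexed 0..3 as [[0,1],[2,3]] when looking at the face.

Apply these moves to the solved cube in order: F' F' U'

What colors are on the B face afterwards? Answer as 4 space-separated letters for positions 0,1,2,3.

After move 1 (F'): F=GGGG U=WWRR R=YRYR D=OOYY L=OWOW
After move 2 (F'): F=GGGG U=WWYY R=OROR D=WWYY L=OROR
After move 3 (U'): U=WYWY F=ORGG R=GGOR B=ORBB L=BBOR
Query: B face = ORBB

Answer: O R B B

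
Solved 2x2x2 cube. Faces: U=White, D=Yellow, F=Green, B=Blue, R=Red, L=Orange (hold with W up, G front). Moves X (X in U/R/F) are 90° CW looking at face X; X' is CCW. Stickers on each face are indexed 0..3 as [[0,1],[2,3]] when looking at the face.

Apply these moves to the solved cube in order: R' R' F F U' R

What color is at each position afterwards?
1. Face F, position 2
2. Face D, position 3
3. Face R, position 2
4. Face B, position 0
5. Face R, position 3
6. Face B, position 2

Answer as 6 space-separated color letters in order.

After move 1 (R'): R=RRRR U=WBWB F=GWGW D=YGYG B=YBYB
After move 2 (R'): R=RRRR U=WYWY F=GBGB D=YWYW B=GBGB
After move 3 (F): F=GGBB U=WYOO R=WRYR D=RRYW L=OYOW
After move 4 (F): F=BGBG U=WYWY R=OROR D=YWYW L=OROR
After move 5 (U'): U=YYWW F=ORBG R=BGOR B=ORGB L=GBOR
After move 6 (R): R=OBRG U=YRWG F=OWBW D=YGYO B=WRYB
Query 1: F[2] = B
Query 2: D[3] = O
Query 3: R[2] = R
Query 4: B[0] = W
Query 5: R[3] = G
Query 6: B[2] = Y

Answer: B O R W G Y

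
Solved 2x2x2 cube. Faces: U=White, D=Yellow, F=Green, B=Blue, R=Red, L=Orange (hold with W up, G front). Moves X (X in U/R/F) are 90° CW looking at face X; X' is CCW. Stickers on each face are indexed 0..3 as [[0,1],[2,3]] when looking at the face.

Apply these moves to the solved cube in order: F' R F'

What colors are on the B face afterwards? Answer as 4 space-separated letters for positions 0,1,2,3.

After move 1 (F'): F=GGGG U=WWRR R=YRYR D=OOYY L=OWOW
After move 2 (R): R=YYRR U=WGRG F=GOGY D=OBYB B=RBWB
After move 3 (F'): F=OYGG U=WGYR R=BYOR D=WWYB L=OGOR
Query: B face = RBWB

Answer: R B W B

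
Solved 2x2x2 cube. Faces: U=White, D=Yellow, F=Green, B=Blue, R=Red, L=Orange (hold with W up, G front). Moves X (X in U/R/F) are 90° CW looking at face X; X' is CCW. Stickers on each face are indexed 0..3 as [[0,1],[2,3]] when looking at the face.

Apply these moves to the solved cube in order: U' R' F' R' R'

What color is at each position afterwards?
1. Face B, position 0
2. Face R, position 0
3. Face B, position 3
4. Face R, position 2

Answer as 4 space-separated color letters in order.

After move 1 (U'): U=WWWW F=OOGG R=GGRR B=RRBB L=BBOO
After move 2 (R'): R=GRGR U=WBWR F=OWGW D=YOYG B=YRYB
After move 3 (F'): F=WWOG U=WBGG R=ORYR D=BOYG L=BROW
After move 4 (R'): R=RROY U=WYGY F=WBOG D=BWYG B=GROB
After move 5 (R'): R=RYRO U=WOGG F=WYOY D=BBYG B=GRWB
Query 1: B[0] = G
Query 2: R[0] = R
Query 3: B[3] = B
Query 4: R[2] = R

Answer: G R B R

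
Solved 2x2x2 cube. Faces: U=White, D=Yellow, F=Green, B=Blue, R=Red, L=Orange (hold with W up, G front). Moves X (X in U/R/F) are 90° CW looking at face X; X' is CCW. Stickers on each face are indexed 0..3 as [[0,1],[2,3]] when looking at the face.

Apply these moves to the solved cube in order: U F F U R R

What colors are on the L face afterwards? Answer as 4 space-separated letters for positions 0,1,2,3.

After move 1 (U): U=WWWW F=RRGG R=BBRR B=OOBB L=GGOO
After move 2 (F): F=GRGR U=WWOG R=WBWR D=RBYY L=GYOY
After move 3 (F): F=GGRR U=WWYY R=OBGR D=WWYY L=GROB
After move 4 (U): U=YWYW F=OBRR R=OOGR B=GRBB L=GGOB
After move 5 (R): R=GORO U=YBYR F=OWRY D=WBYG B=WRWB
After move 6 (R): R=RGOO U=YWYY F=OBRG D=WWYW B=RRBB
Query: L face = GGOB

Answer: G G O B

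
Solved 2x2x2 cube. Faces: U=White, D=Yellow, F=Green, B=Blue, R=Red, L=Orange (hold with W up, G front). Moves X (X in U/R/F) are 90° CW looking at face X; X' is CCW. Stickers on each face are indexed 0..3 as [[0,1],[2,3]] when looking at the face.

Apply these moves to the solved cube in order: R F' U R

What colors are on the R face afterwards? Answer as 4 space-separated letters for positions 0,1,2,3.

Answer: Y W R B

Derivation:
After move 1 (R): R=RRRR U=WGWG F=GYGY D=YBYB B=WBWB
After move 2 (F'): F=YYGG U=WGRR R=BRYR D=OOYB L=OGOW
After move 3 (U): U=RWRG F=BRGG R=WBYR B=OGWB L=YYOW
After move 4 (R): R=YWRB U=RRRG F=BOGB D=OWYO B=GGWB
Query: R face = YWRB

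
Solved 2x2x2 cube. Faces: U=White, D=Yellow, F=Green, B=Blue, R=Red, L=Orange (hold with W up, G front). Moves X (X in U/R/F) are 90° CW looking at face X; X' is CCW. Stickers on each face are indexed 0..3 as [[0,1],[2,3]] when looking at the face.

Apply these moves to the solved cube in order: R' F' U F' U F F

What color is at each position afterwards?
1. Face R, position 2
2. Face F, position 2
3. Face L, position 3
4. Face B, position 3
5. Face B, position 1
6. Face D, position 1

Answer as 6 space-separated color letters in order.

After move 1 (R'): R=RRRR U=WBWB F=GWGW D=YGYG B=YBYB
After move 2 (F'): F=WWGG U=WBRR R=GRYR D=OOYG L=OBOW
After move 3 (U): U=RWRB F=GRGG R=YBYR B=OBYB L=WWOW
After move 4 (F'): F=RGGG U=RWYY R=OBOR D=WWYG L=WBOR
After move 5 (U): U=YRYW F=OBGG R=OBOR B=WBYB L=RGOR
After move 6 (F): F=GOGB U=YRRG R=YBWR D=OOYG L=RWOW
After move 7 (F): F=GGBO U=YRWW R=RBGR D=WYYG L=ROOO
Query 1: R[2] = G
Query 2: F[2] = B
Query 3: L[3] = O
Query 4: B[3] = B
Query 5: B[1] = B
Query 6: D[1] = Y

Answer: G B O B B Y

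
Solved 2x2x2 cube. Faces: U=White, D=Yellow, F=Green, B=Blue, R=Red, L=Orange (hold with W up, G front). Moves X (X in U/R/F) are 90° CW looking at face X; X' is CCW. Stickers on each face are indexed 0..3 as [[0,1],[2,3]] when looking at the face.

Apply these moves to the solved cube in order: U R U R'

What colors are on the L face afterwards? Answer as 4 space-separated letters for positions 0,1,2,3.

Answer: R Y O O

Derivation:
After move 1 (U): U=WWWW F=RRGG R=BBRR B=OOBB L=GGOO
After move 2 (R): R=RBRB U=WRWG F=RYGY D=YBYO B=WOWB
After move 3 (U): U=WWGR F=RBGY R=WORB B=GGWB L=RYOO
After move 4 (R'): R=OBWR U=WWGG F=RWGR D=YBYY B=OGBB
Query: L face = RYOO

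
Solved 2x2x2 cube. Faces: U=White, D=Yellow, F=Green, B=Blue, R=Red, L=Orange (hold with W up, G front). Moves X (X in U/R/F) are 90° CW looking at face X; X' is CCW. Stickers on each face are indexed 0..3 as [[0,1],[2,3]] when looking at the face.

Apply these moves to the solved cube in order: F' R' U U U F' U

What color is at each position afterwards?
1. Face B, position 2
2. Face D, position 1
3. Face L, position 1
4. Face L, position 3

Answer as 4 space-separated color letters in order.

After move 1 (F'): F=GGGG U=WWRR R=YRYR D=OOYY L=OWOW
After move 2 (R'): R=RRYY U=WBRB F=GWGR D=OGYG B=YBOB
After move 3 (U): U=RWBB F=RRGR R=YBYY B=OWOB L=GWOW
After move 4 (U): U=BRBW F=YBGR R=OWYY B=GWOB L=RROW
After move 5 (U): U=BBWR F=OWGR R=GWYY B=RROB L=YBOW
After move 6 (F'): F=WROG U=BBGY R=GWOY D=BWYG L=YROW
After move 7 (U): U=GBYB F=GWOG R=RROY B=YROB L=WROW
Query 1: B[2] = O
Query 2: D[1] = W
Query 3: L[1] = R
Query 4: L[3] = W

Answer: O W R W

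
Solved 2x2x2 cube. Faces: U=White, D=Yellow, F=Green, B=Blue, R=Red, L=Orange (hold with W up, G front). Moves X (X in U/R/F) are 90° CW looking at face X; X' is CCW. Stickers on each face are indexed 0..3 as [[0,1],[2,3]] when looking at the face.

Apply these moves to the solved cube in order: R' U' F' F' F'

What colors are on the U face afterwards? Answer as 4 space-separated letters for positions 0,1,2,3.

Answer: B B O B

Derivation:
After move 1 (R'): R=RRRR U=WBWB F=GWGW D=YGYG B=YBYB
After move 2 (U'): U=BBWW F=OOGW R=GWRR B=RRYB L=YBOO
After move 3 (F'): F=OWOG U=BBGR R=GWYR D=BOYG L=YWOW
After move 4 (F'): F=WGOO U=BBGY R=OWBR D=WWYG L=YROG
After move 5 (F'): F=GOWO U=BBOB R=WWWR D=RGYG L=YYOG
Query: U face = BBOB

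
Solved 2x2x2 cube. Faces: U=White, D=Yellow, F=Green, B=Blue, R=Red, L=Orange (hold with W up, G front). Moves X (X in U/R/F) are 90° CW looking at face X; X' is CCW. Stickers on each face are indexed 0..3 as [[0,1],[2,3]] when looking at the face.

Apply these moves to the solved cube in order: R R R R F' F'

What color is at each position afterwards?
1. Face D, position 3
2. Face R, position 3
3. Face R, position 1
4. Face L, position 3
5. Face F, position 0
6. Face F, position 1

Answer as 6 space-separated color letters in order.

Answer: Y R R R G G

Derivation:
After move 1 (R): R=RRRR U=WGWG F=GYGY D=YBYB B=WBWB
After move 2 (R): R=RRRR U=WYWY F=GBGB D=YWYW B=GBGB
After move 3 (R): R=RRRR U=WBWB F=GWGW D=YGYG B=YBYB
After move 4 (R): R=RRRR U=WWWW F=GGGG D=YYYY B=BBBB
After move 5 (F'): F=GGGG U=WWRR R=YRYR D=OOYY L=OWOW
After move 6 (F'): F=GGGG U=WWYY R=OROR D=WWYY L=OROR
Query 1: D[3] = Y
Query 2: R[3] = R
Query 3: R[1] = R
Query 4: L[3] = R
Query 5: F[0] = G
Query 6: F[1] = G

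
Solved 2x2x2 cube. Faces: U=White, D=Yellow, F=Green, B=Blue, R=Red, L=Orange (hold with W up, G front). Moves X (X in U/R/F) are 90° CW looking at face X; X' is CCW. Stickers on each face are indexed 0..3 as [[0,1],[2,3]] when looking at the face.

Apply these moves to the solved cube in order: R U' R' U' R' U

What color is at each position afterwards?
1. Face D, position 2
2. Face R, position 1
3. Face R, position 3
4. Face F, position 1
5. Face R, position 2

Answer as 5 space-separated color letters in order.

Answer: Y R G R O

Derivation:
After move 1 (R): R=RRRR U=WGWG F=GYGY D=YBYB B=WBWB
After move 2 (U'): U=GGWW F=OOGY R=GYRR B=RRWB L=WBOO
After move 3 (R'): R=YRGR U=GWWR F=OGGW D=YOYY B=BRBB
After move 4 (U'): U=WRGW F=WBGW R=OGGR B=YRBB L=BROO
After move 5 (R'): R=GROG U=WBGY F=WRGW D=YBYW B=YROB
After move 6 (U): U=GWYB F=GRGW R=YROG B=BROB L=WROO
Query 1: D[2] = Y
Query 2: R[1] = R
Query 3: R[3] = G
Query 4: F[1] = R
Query 5: R[2] = O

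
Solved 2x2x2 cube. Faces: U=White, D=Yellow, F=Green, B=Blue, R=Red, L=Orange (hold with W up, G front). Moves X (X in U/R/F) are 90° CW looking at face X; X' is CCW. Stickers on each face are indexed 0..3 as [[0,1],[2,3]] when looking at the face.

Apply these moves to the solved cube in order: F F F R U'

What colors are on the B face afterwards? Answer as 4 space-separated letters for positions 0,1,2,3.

Answer: Y Y W B

Derivation:
After move 1 (F): F=GGGG U=WWOO R=WRWR D=RRYY L=OYOY
After move 2 (F): F=GGGG U=WWYY R=OROR D=WWYY L=OROR
After move 3 (F): F=GGGG U=WWRR R=YRYR D=OOYY L=OWOW
After move 4 (R): R=YYRR U=WGRG F=GOGY D=OBYB B=RBWB
After move 5 (U'): U=GGWR F=OWGY R=GORR B=YYWB L=RBOW
Query: B face = YYWB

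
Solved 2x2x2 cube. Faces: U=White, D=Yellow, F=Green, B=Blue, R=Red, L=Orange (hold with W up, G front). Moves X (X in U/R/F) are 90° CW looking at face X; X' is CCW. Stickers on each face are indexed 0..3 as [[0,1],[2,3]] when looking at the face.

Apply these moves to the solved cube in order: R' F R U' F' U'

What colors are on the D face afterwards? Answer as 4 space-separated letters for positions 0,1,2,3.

Answer: B G Y Y

Derivation:
After move 1 (R'): R=RRRR U=WBWB F=GWGW D=YGYG B=YBYB
After move 2 (F): F=GGWW U=WBOO R=WRBR D=RRYG L=OYOG
After move 3 (R): R=BWRR U=WGOW F=GRWG D=RYYY B=OBBB
After move 4 (U'): U=GWWO F=OYWG R=GRRR B=BWBB L=OBOG
After move 5 (F'): F=YGOW U=GWGR R=YRRR D=BGYY L=OOOW
After move 6 (U'): U=WRGG F=OOOW R=YGRR B=YRBB L=BWOW
Query: D face = BGYY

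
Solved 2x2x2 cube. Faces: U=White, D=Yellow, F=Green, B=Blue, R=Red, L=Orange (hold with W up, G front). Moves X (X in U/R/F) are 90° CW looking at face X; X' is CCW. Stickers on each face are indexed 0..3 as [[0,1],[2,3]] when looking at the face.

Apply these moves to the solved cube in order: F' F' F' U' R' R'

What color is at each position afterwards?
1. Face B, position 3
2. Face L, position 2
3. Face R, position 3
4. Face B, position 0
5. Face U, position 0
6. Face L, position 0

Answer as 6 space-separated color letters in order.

Answer: B O G G W B

Derivation:
After move 1 (F'): F=GGGG U=WWRR R=YRYR D=OOYY L=OWOW
After move 2 (F'): F=GGGG U=WWYY R=OROR D=WWYY L=OROR
After move 3 (F'): F=GGGG U=WWOO R=WRWR D=RRYY L=OYOY
After move 4 (U'): U=WOWO F=OYGG R=GGWR B=WRBB L=BBOY
After move 5 (R'): R=GRGW U=WBWW F=OOGO D=RYYG B=YRRB
After move 6 (R'): R=RWGG U=WRWY F=OBGW D=ROYO B=GRYB
Query 1: B[3] = B
Query 2: L[2] = O
Query 3: R[3] = G
Query 4: B[0] = G
Query 5: U[0] = W
Query 6: L[0] = B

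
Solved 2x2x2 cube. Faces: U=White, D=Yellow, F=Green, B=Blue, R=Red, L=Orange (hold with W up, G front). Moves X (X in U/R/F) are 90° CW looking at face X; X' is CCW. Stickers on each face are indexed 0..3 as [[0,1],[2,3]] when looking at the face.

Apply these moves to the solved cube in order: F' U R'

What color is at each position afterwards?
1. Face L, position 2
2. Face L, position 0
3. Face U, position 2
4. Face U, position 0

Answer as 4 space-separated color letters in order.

After move 1 (F'): F=GGGG U=WWRR R=YRYR D=OOYY L=OWOW
After move 2 (U): U=RWRW F=YRGG R=BBYR B=OWBB L=GGOW
After move 3 (R'): R=BRBY U=RBRO F=YWGW D=ORYG B=YWOB
Query 1: L[2] = O
Query 2: L[0] = G
Query 3: U[2] = R
Query 4: U[0] = R

Answer: O G R R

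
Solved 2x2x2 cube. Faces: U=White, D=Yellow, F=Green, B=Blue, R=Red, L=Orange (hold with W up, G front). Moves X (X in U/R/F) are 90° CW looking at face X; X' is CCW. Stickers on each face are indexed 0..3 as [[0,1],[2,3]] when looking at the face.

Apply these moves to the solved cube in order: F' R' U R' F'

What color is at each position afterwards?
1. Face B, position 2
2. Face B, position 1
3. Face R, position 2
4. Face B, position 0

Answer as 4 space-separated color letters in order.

Answer: G W O G

Derivation:
After move 1 (F'): F=GGGG U=WWRR R=YRYR D=OOYY L=OWOW
After move 2 (R'): R=RRYY U=WBRB F=GWGR D=OGYG B=YBOB
After move 3 (U): U=RWBB F=RRGR R=YBYY B=OWOB L=GWOW
After move 4 (R'): R=BYYY U=ROBO F=RWGB D=ORYR B=GWGB
After move 5 (F'): F=WBRG U=ROBY R=RYOY D=WWYR L=GOOB
Query 1: B[2] = G
Query 2: B[1] = W
Query 3: R[2] = O
Query 4: B[0] = G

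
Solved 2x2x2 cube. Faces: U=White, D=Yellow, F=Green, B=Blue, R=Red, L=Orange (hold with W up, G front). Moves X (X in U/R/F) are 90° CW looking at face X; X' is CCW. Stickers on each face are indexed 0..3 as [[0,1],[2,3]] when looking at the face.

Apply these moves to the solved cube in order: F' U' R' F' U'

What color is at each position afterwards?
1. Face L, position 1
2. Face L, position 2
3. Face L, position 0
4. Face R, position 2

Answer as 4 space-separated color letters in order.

Answer: R O Y O

Derivation:
After move 1 (F'): F=GGGG U=WWRR R=YRYR D=OOYY L=OWOW
After move 2 (U'): U=WRWR F=OWGG R=GGYR B=YRBB L=BBOW
After move 3 (R'): R=GRGY U=WBWY F=ORGR D=OWYG B=YROB
After move 4 (F'): F=RROG U=WBGG R=WROY D=BWYG L=BYOW
After move 5 (U'): U=BGWG F=BYOG R=RROY B=WROB L=YROW
Query 1: L[1] = R
Query 2: L[2] = O
Query 3: L[0] = Y
Query 4: R[2] = O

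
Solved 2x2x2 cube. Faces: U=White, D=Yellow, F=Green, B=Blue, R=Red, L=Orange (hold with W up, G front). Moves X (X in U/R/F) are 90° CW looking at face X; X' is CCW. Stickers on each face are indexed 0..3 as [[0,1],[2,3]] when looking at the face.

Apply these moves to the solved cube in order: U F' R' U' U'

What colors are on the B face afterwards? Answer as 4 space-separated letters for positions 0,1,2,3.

Answer: R W O B

Derivation:
After move 1 (U): U=WWWW F=RRGG R=BBRR B=OOBB L=GGOO
After move 2 (F'): F=RGRG U=WWBR R=YBYR D=GOYY L=GWOW
After move 3 (R'): R=BRYY U=WBBO F=RWRR D=GGYG B=YOOB
After move 4 (U'): U=BOWB F=GWRR R=RWYY B=BROB L=YOOW
After move 5 (U'): U=OBBW F=YORR R=GWYY B=RWOB L=BROW
Query: B face = RWOB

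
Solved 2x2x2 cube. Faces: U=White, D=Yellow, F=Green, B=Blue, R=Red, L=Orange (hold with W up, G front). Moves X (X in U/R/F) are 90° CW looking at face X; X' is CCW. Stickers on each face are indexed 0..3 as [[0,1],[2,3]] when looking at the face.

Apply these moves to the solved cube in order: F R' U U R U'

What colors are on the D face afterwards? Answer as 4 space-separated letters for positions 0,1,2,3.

Answer: R R Y G

Derivation:
After move 1 (F): F=GGGG U=WWOO R=WRWR D=RRYY L=OYOY
After move 2 (R'): R=RRWW U=WBOB F=GWGO D=RGYG B=YBRB
After move 3 (U): U=OWBB F=RRGO R=YBWW B=OYRB L=GWOY
After move 4 (U): U=BOBW F=YBGO R=OYWW B=GWRB L=RROY
After move 5 (R): R=WOWY U=BBBO F=YGGG D=RRYG B=WWOB
After move 6 (U'): U=BOBB F=RRGG R=YGWY B=WOOB L=WWOY
Query: D face = RRYG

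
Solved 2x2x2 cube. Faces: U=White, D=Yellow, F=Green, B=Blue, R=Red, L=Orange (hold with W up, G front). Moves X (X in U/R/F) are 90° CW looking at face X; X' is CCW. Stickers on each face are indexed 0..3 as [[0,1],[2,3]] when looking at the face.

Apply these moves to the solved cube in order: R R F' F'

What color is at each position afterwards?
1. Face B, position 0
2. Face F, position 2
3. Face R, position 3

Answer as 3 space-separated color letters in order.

After move 1 (R): R=RRRR U=WGWG F=GYGY D=YBYB B=WBWB
After move 2 (R): R=RRRR U=WYWY F=GBGB D=YWYW B=GBGB
After move 3 (F'): F=BBGG U=WYRR R=WRYR D=OOYW L=OYOW
After move 4 (F'): F=BGBG U=WYWY R=OROR D=YWYW L=OROR
Query 1: B[0] = G
Query 2: F[2] = B
Query 3: R[3] = R

Answer: G B R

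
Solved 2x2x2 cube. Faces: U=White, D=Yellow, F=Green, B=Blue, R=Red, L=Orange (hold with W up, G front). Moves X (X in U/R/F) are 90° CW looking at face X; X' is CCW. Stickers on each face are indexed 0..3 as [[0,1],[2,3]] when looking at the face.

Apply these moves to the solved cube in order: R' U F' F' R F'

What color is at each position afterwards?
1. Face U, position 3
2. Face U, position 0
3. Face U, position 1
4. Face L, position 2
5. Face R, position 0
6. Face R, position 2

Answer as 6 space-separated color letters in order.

After move 1 (R'): R=RRRR U=WBWB F=GWGW D=YGYG B=YBYB
After move 2 (U): U=WWBB F=RRGW R=YBRR B=OOYB L=GWOO
After move 3 (F'): F=RWRG U=WWYR R=GBYR D=WOYG L=GBOB
After move 4 (F'): F=WGRR U=WWGY R=OBWR D=BBYG L=GROY
After move 5 (R): R=WORB U=WGGR F=WBRG D=BYYO B=YOWB
After move 6 (F'): F=BGWR U=WGWR R=YOBB D=RYYO L=GROG
Query 1: U[3] = R
Query 2: U[0] = W
Query 3: U[1] = G
Query 4: L[2] = O
Query 5: R[0] = Y
Query 6: R[2] = B

Answer: R W G O Y B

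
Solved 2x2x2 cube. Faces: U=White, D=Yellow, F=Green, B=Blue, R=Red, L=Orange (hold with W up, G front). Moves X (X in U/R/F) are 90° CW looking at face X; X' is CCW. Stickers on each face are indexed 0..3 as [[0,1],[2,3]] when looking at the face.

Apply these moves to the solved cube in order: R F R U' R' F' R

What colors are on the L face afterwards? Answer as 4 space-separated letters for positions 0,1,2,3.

After move 1 (R): R=RRRR U=WGWG F=GYGY D=YBYB B=WBWB
After move 2 (F): F=GGYY U=WGOO R=WRGR D=RRYB L=OYOB
After move 3 (R): R=GWRR U=WGOY F=GRYB D=RWYW B=OBGB
After move 4 (U'): U=GYWO F=OYYB R=GRRR B=GWGB L=OBOB
After move 5 (R'): R=RRGR U=GGWG F=OYYO D=RYYB B=WWWB
After move 6 (F'): F=YOOY U=GGRG R=YRRR D=BBYB L=OGOW
After move 7 (R): R=RYRR U=GORY F=YBOB D=BWYW B=GWGB
Query: L face = OGOW

Answer: O G O W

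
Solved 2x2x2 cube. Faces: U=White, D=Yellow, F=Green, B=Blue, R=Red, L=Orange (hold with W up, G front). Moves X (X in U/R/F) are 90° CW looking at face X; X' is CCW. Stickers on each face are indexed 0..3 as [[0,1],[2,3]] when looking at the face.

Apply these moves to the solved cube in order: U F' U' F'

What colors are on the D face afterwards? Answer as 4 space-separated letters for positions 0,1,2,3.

After move 1 (U): U=WWWW F=RRGG R=BBRR B=OOBB L=GGOO
After move 2 (F'): F=RGRG U=WWBR R=YBYR D=GOYY L=GWOW
After move 3 (U'): U=WRWB F=GWRG R=RGYR B=YBBB L=OOOW
After move 4 (F'): F=WGGR U=WRRY R=OGGR D=OWYY L=OBOW
Query: D face = OWYY

Answer: O W Y Y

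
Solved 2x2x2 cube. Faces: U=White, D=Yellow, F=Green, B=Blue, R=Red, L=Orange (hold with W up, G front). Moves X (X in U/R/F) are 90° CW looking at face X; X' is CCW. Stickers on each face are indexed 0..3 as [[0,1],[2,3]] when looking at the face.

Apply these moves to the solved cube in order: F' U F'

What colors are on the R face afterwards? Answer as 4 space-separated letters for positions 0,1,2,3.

After move 1 (F'): F=GGGG U=WWRR R=YRYR D=OOYY L=OWOW
After move 2 (U): U=RWRW F=YRGG R=BBYR B=OWBB L=GGOW
After move 3 (F'): F=RGYG U=RWBY R=OBOR D=GWYY L=GWOR
Query: R face = OBOR

Answer: O B O R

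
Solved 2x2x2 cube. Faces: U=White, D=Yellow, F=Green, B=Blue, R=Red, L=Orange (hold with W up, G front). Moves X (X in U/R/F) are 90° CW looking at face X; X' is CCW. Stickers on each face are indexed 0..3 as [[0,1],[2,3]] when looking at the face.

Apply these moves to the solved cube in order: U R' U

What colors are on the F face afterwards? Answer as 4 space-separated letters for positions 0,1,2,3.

After move 1 (U): U=WWWW F=RRGG R=BBRR B=OOBB L=GGOO
After move 2 (R'): R=BRBR U=WBWO F=RWGW D=YRYG B=YOYB
After move 3 (U): U=WWOB F=BRGW R=YOBR B=GGYB L=RWOO
Query: F face = BRGW

Answer: B R G W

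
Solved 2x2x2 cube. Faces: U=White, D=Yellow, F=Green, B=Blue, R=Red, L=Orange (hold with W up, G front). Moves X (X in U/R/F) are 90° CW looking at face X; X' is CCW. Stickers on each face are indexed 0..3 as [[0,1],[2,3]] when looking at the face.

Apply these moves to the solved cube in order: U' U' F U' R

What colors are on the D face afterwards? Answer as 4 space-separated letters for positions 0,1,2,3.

After move 1 (U'): U=WWWW F=OOGG R=GGRR B=RRBB L=BBOO
After move 2 (U'): U=WWWW F=BBGG R=OORR B=GGBB L=RROO
After move 3 (F): F=GBGB U=WWOR R=WOWR D=ROYY L=RYOY
After move 4 (U'): U=WRWO F=RYGB R=GBWR B=WOBB L=GGOY
After move 5 (R): R=WGRB U=WYWB F=ROGY D=RBYW B=OORB
Query: D face = RBYW

Answer: R B Y W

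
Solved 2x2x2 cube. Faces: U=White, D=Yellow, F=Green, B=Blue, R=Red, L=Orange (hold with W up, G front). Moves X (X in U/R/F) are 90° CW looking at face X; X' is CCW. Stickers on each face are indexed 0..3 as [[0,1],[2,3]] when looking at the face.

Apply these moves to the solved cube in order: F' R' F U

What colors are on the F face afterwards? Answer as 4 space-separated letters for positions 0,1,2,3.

After move 1 (F'): F=GGGG U=WWRR R=YRYR D=OOYY L=OWOW
After move 2 (R'): R=RRYY U=WBRB F=GWGR D=OGYG B=YBOB
After move 3 (F): F=GGRW U=WBWW R=RRBY D=YRYG L=OOOG
After move 4 (U): U=WWWB F=RRRW R=YBBY B=OOOB L=GGOG
Query: F face = RRRW

Answer: R R R W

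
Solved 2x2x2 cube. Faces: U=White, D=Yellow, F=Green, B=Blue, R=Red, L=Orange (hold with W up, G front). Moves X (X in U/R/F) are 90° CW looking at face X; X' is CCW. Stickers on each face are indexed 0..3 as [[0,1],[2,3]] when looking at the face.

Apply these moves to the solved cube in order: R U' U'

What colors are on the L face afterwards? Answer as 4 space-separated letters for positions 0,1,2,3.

After move 1 (R): R=RRRR U=WGWG F=GYGY D=YBYB B=WBWB
After move 2 (U'): U=GGWW F=OOGY R=GYRR B=RRWB L=WBOO
After move 3 (U'): U=GWGW F=WBGY R=OORR B=GYWB L=RROO
Query: L face = RROO

Answer: R R O O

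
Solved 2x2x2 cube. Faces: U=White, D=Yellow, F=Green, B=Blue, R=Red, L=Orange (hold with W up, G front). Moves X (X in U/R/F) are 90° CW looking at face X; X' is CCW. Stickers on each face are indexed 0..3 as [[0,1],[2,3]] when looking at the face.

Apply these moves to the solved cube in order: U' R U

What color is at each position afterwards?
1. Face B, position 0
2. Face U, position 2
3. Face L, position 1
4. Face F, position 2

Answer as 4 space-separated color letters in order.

After move 1 (U'): U=WWWW F=OOGG R=GGRR B=RRBB L=BBOO
After move 2 (R): R=RGRG U=WOWG F=OYGY D=YBYR B=WRWB
After move 3 (U): U=WWGO F=RGGY R=WRRG B=BBWB L=OYOO
Query 1: B[0] = B
Query 2: U[2] = G
Query 3: L[1] = Y
Query 4: F[2] = G

Answer: B G Y G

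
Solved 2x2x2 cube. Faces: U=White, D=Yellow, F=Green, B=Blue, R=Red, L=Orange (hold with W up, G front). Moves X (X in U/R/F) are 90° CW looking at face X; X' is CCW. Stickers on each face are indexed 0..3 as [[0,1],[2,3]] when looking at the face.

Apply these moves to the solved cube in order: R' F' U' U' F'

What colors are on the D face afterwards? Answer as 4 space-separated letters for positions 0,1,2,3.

Answer: R W Y G

Derivation:
After move 1 (R'): R=RRRR U=WBWB F=GWGW D=YGYG B=YBYB
After move 2 (F'): F=WWGG U=WBRR R=GRYR D=OOYG L=OBOW
After move 3 (U'): U=BRWR F=OBGG R=WWYR B=GRYB L=YBOW
After move 4 (U'): U=RRBW F=YBGG R=OBYR B=WWYB L=GROW
After move 5 (F'): F=BGYG U=RROY R=OBOR D=RWYG L=GWOB
Query: D face = RWYG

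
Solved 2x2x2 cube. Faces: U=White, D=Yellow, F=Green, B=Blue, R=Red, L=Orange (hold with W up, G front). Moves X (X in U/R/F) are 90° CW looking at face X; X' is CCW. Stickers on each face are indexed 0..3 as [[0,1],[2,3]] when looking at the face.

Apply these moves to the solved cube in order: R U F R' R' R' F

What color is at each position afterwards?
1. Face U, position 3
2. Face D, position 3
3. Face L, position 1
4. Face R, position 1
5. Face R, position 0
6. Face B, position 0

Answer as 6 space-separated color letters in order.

Answer: Y O R G O Y

Derivation:
After move 1 (R): R=RRRR U=WGWG F=GYGY D=YBYB B=WBWB
After move 2 (U): U=WWGG F=RRGY R=WBRR B=OOWB L=GYOO
After move 3 (F): F=GRYR U=WWOY R=GBGR D=RWYB L=GYOB
After move 4 (R'): R=BRGG U=WWOO F=GWYY D=RRYR B=BOWB
After move 5 (R'): R=RGBG U=WWOB F=GWYO D=RWYY B=RORB
After move 6 (R'): R=GGRB U=WROR F=GWYB D=RWYO B=YOWB
After move 7 (F): F=YGBW U=WRBY R=OGRB D=RGYO L=GROW
Query 1: U[3] = Y
Query 2: D[3] = O
Query 3: L[1] = R
Query 4: R[1] = G
Query 5: R[0] = O
Query 6: B[0] = Y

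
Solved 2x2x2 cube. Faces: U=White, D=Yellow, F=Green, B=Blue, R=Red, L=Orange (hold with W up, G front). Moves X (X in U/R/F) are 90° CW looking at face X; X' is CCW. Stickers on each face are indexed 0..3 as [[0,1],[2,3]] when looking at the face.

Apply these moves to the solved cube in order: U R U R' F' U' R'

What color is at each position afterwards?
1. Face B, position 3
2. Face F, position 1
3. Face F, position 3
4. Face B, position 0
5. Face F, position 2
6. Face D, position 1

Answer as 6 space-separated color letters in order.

Answer: B W O Y R G

Derivation:
After move 1 (U): U=WWWW F=RRGG R=BBRR B=OOBB L=GGOO
After move 2 (R): R=RBRB U=WRWG F=RYGY D=YBYO B=WOWB
After move 3 (U): U=WWGR F=RBGY R=WORB B=GGWB L=RYOO
After move 4 (R'): R=OBWR U=WWGG F=RWGR D=YBYY B=OGBB
After move 5 (F'): F=WRRG U=WWOW R=BBYR D=YOYY L=RGOG
After move 6 (U'): U=WWWO F=RGRG R=WRYR B=BBBB L=OGOG
After move 7 (R'): R=RRWY U=WBWB F=RWRO D=YGYG B=YBOB
Query 1: B[3] = B
Query 2: F[1] = W
Query 3: F[3] = O
Query 4: B[0] = Y
Query 5: F[2] = R
Query 6: D[1] = G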